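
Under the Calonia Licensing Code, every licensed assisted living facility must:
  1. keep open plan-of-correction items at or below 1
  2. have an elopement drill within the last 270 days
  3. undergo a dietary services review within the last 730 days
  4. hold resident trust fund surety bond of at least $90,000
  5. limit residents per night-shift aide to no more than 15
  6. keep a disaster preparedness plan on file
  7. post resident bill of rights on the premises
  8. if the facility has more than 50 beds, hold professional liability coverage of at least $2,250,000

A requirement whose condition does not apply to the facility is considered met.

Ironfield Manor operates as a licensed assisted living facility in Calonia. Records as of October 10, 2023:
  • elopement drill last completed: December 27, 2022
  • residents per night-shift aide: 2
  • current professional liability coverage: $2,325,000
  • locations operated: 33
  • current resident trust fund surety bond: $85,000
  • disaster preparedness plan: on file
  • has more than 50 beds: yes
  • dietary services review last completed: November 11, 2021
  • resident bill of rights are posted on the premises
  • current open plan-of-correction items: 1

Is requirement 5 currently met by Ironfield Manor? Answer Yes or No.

Yes

5. residents per night-shift aide 2 ≤ 15 → met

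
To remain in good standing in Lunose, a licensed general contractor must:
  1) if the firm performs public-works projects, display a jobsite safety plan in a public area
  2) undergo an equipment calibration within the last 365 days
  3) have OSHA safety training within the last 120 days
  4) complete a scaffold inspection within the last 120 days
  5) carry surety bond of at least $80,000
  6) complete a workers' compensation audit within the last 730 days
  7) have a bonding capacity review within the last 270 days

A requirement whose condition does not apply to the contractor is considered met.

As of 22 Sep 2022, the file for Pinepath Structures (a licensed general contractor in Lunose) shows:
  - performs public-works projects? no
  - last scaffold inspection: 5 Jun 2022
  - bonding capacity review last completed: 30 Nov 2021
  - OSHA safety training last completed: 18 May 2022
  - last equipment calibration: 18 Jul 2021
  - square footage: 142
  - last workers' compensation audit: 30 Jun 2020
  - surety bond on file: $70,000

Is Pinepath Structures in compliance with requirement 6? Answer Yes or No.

6. workers' compensation audit 814 days ago vs limit 730 → not met

No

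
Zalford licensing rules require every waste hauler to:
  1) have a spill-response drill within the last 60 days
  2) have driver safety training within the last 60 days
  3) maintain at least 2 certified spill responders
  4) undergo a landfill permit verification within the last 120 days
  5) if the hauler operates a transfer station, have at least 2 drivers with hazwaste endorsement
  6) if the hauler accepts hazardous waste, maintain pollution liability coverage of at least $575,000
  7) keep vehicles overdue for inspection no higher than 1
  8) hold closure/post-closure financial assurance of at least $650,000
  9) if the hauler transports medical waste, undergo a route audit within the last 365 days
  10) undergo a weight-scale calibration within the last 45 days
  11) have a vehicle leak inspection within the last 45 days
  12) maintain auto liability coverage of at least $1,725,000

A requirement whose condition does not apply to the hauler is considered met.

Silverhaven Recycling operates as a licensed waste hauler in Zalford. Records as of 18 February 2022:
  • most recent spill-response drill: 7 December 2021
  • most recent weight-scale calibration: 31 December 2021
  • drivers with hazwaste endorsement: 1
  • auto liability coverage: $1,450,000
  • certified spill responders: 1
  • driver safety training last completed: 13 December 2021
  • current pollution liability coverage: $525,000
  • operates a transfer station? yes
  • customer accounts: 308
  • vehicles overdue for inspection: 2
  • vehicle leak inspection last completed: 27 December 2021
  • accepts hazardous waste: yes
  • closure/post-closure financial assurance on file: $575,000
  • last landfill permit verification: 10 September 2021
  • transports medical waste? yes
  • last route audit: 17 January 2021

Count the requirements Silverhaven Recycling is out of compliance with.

12

1. spill-response drill 73 days ago vs limit 60 → not met
2. driver safety training 67 days ago vs limit 60 → not met
3. certified spill responders 1 < 2 → not met
4. landfill permit verification 161 days ago vs limit 120 → not met
5. condition 'operates a transfer station' holds; drivers with hazwaste endorsement 1 < 2 → not met
6. condition 'accepts hazardous waste' holds; pollution liability coverage $525,000 < $575,000 → not met
7. vehicles overdue for inspection 2 > 1 → not met
8. closure/post-closure financial assurance $575,000 < $650,000 → not met
9. condition 'transports medical waste' holds; route audit 397 days ago vs limit 365 → not met
10. weight-scale calibration 49 days ago vs limit 45 → not met
11. vehicle leak inspection 53 days ago vs limit 45 → not met
12. auto liability coverage $1,450,000 < $1,725,000 → not met
Not met: 12 of 12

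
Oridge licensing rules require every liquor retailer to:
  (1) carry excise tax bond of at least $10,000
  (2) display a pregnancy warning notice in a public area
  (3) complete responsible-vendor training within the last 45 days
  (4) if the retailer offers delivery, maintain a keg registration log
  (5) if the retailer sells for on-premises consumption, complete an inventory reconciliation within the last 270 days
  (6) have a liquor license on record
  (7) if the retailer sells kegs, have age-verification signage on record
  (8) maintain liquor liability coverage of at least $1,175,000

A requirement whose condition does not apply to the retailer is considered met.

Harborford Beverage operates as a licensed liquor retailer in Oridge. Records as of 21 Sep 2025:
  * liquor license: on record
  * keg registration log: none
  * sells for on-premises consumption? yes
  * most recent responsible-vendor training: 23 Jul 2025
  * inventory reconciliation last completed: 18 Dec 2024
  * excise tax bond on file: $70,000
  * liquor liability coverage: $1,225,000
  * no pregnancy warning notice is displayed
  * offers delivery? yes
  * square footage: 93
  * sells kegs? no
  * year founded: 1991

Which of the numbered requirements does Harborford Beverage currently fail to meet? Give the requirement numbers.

1. excise tax bond $70,000 ≥ $10,000 → met
2. pregnancy warning notice absent → not met
3. responsible-vendor training 60 days ago vs limit 45 → not met
4. condition 'offers delivery' holds; keg registration log absent → not met
5. condition 'sells for on-premises consumption' holds; inventory reconciliation 277 days ago vs limit 270 → not met
6. liquor license present → met
7. condition 'sells kegs' does not hold → requirement n/a → met
8. liquor liability coverage $1,225,000 ≥ $1,175,000 → met
Not met: 2, 3, 4, 5

2, 3, 4, 5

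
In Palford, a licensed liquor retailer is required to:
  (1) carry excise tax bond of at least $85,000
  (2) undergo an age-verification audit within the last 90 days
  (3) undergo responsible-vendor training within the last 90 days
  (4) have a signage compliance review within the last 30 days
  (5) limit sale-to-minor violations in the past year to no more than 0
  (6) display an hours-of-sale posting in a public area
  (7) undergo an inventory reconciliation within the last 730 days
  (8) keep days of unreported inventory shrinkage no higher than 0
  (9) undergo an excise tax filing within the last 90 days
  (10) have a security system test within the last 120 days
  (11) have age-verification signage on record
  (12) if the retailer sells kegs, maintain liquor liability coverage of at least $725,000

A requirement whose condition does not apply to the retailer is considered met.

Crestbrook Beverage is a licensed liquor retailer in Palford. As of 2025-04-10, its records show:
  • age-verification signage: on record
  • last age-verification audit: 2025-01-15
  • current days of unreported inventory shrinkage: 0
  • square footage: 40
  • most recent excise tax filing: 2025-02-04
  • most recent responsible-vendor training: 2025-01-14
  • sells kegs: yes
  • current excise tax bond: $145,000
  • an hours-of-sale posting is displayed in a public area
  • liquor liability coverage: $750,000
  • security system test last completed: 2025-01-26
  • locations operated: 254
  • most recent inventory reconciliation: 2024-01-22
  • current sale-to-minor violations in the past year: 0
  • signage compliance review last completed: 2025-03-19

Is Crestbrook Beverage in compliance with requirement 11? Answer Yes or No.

11. age-verification signage present → met

Yes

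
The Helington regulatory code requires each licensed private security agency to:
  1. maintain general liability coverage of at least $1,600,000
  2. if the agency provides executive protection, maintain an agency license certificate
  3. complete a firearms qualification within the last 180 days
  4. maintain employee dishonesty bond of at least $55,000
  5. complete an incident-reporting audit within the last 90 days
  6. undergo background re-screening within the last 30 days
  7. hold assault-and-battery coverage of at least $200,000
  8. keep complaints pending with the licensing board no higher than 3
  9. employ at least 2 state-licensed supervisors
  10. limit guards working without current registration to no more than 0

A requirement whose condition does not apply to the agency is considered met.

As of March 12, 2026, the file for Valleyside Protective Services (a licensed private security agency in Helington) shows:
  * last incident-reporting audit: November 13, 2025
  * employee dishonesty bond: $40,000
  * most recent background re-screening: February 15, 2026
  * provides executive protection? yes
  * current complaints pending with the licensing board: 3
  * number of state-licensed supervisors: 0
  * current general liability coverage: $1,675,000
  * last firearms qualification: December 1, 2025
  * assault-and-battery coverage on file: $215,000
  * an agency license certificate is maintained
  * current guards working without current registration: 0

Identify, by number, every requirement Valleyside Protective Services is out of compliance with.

4, 5, 9

1. general liability coverage $1,675,000 ≥ $1,600,000 → met
2. condition 'provides executive protection' holds; agency license certificate present → met
3. firearms qualification 101 days ago vs limit 180 → met
4. employee dishonesty bond $40,000 < $55,000 → not met
5. incident-reporting audit 119 days ago vs limit 90 → not met
6. background re-screening 25 days ago vs limit 30 → met
7. assault-and-battery coverage $215,000 ≥ $200,000 → met
8. complaints pending with the licensing board 3 ≤ 3 → met
9. state-licensed supervisors 0 < 2 → not met
10. guards working without current registration 0 ≤ 0 → met
Not met: 4, 5, 9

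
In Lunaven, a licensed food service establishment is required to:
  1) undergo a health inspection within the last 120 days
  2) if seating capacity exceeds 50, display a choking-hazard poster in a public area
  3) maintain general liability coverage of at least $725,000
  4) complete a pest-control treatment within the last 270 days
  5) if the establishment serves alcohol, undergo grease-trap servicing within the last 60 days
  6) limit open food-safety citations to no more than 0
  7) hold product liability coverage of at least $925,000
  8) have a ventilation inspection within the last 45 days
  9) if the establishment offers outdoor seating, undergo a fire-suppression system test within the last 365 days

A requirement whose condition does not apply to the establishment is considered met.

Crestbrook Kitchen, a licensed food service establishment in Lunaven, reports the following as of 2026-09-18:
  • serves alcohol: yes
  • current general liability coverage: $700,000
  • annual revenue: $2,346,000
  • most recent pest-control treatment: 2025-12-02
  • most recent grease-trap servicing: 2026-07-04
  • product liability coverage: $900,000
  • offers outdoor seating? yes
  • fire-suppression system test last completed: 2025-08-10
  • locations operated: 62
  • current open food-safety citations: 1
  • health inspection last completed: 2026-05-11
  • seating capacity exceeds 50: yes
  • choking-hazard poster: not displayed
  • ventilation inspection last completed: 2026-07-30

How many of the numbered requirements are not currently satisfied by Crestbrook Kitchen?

1. health inspection 130 days ago vs limit 120 → not met
2. condition 'seating capacity exceeds 50' holds; choking-hazard poster absent → not met
3. general liability coverage $700,000 < $725,000 → not met
4. pest-control treatment 290 days ago vs limit 270 → not met
5. condition 'serves alcohol' holds; grease-trap servicing 76 days ago vs limit 60 → not met
6. open food-safety citations 1 > 0 → not met
7. product liability coverage $900,000 < $925,000 → not met
8. ventilation inspection 50 days ago vs limit 45 → not met
9. condition 'offers outdoor seating' holds; fire-suppression system test 404 days ago vs limit 365 → not met
Not met: 9 of 9

9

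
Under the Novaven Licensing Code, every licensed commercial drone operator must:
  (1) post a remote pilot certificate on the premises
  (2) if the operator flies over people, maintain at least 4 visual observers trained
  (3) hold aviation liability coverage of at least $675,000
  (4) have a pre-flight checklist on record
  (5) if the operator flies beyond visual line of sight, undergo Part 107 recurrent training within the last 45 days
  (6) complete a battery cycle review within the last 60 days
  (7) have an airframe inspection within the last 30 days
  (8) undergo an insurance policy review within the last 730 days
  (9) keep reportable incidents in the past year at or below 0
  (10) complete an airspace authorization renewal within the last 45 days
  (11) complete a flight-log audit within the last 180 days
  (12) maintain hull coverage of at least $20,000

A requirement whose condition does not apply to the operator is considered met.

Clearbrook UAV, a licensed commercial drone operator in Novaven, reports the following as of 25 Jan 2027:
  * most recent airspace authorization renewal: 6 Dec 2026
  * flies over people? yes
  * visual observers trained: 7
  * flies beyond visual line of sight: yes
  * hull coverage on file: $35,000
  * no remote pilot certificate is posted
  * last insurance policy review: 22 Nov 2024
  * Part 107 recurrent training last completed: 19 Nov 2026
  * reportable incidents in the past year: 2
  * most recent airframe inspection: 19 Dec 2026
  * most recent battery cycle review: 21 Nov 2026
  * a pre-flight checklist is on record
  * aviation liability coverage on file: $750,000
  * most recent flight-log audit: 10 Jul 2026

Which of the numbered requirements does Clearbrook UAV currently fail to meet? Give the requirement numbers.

1, 5, 6, 7, 8, 9, 10, 11

1. remote pilot certificate absent → not met
2. condition 'flies over people' holds; visual observers trained 7 ≥ 4 → met
3. aviation liability coverage $750,000 ≥ $675,000 → met
4. pre-flight checklist present → met
5. condition 'flies beyond visual line of sight' holds; Part 107 recurrent training 67 days ago vs limit 45 → not met
6. battery cycle review 65 days ago vs limit 60 → not met
7. airframe inspection 37 days ago vs limit 30 → not met
8. insurance policy review 794 days ago vs limit 730 → not met
9. reportable incidents in the past year 2 > 0 → not met
10. airspace authorization renewal 50 days ago vs limit 45 → not met
11. flight-log audit 199 days ago vs limit 180 → not met
12. hull coverage $35,000 ≥ $20,000 → met
Not met: 1, 5, 6, 7, 8, 9, 10, 11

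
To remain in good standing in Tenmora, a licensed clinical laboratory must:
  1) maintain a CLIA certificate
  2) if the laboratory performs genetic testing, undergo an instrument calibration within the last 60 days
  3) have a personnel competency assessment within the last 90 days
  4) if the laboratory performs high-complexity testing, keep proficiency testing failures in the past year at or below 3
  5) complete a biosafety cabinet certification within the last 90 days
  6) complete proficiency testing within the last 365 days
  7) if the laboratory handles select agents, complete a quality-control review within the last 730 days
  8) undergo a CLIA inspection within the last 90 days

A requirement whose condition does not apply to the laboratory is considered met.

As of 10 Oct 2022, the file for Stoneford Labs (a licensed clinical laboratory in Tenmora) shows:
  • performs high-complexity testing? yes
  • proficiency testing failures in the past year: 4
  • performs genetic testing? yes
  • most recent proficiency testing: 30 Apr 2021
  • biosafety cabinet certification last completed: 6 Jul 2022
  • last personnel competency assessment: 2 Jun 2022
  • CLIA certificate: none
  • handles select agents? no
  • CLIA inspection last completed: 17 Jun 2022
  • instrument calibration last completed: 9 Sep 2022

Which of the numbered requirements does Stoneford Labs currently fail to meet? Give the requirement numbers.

1, 3, 4, 5, 6, 8

1. CLIA certificate absent → not met
2. condition 'performs genetic testing' holds; instrument calibration 31 days ago vs limit 60 → met
3. personnel competency assessment 130 days ago vs limit 90 → not met
4. condition 'performs high-complexity testing' holds; proficiency testing failures in the past year 4 > 3 → not met
5. biosafety cabinet certification 96 days ago vs limit 90 → not met
6. proficiency testing 528 days ago vs limit 365 → not met
7. condition 'handles select agents' does not hold → requirement n/a → met
8. CLIA inspection 115 days ago vs limit 90 → not met
Not met: 1, 3, 4, 5, 6, 8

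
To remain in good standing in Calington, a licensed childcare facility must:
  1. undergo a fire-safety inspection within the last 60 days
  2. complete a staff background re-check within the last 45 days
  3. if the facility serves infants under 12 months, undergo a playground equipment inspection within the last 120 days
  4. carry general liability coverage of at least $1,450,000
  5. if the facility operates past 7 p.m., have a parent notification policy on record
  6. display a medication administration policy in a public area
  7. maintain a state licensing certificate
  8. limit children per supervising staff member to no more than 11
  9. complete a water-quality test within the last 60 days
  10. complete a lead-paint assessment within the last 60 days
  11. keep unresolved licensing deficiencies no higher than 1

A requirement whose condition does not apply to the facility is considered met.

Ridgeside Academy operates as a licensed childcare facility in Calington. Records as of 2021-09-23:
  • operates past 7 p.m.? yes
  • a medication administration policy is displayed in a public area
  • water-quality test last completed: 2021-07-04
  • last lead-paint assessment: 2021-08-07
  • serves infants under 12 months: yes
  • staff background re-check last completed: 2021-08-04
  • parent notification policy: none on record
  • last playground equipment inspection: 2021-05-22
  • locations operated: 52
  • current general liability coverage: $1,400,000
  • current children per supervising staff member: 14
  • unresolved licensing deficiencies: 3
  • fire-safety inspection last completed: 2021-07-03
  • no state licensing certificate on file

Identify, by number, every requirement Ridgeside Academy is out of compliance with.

1. fire-safety inspection 82 days ago vs limit 60 → not met
2. staff background re-check 50 days ago vs limit 45 → not met
3. condition 'serves infants under 12 months' holds; playground equipment inspection 124 days ago vs limit 120 → not met
4. general liability coverage $1,400,000 < $1,450,000 → not met
5. condition 'operates past 7 p.m.' holds; parent notification policy absent → not met
6. medication administration policy present → met
7. state licensing certificate absent → not met
8. children per supervising staff member 14 > 11 → not met
9. water-quality test 81 days ago vs limit 60 → not met
10. lead-paint assessment 47 days ago vs limit 60 → met
11. unresolved licensing deficiencies 3 > 1 → not met
Not met: 1, 2, 3, 4, 5, 7, 8, 9, 11

1, 2, 3, 4, 5, 7, 8, 9, 11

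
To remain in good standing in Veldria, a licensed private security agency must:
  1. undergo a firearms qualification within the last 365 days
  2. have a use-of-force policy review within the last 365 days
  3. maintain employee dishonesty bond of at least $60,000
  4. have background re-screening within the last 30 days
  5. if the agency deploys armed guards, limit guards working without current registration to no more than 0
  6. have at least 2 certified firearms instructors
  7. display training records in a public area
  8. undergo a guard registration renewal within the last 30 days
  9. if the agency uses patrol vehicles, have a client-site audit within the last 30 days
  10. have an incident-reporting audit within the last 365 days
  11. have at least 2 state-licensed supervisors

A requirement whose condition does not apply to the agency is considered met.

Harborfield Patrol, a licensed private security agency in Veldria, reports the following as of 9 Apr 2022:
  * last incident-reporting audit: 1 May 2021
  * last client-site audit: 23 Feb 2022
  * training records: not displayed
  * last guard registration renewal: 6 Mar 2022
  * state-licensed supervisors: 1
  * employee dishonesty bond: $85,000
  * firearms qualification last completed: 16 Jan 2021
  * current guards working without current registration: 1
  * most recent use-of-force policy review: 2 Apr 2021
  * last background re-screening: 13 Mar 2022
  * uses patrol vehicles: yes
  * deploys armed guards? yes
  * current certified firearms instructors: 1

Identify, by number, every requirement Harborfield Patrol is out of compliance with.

1. firearms qualification 448 days ago vs limit 365 → not met
2. use-of-force policy review 372 days ago vs limit 365 → not met
3. employee dishonesty bond $85,000 ≥ $60,000 → met
4. background re-screening 27 days ago vs limit 30 → met
5. condition 'deploys armed guards' holds; guards working without current registration 1 > 0 → not met
6. certified firearms instructors 1 < 2 → not met
7. training records absent → not met
8. guard registration renewal 34 days ago vs limit 30 → not met
9. condition 'uses patrol vehicles' holds; client-site audit 45 days ago vs limit 30 → not met
10. incident-reporting audit 343 days ago vs limit 365 → met
11. state-licensed supervisors 1 < 2 → not met
Not met: 1, 2, 5, 6, 7, 8, 9, 11

1, 2, 5, 6, 7, 8, 9, 11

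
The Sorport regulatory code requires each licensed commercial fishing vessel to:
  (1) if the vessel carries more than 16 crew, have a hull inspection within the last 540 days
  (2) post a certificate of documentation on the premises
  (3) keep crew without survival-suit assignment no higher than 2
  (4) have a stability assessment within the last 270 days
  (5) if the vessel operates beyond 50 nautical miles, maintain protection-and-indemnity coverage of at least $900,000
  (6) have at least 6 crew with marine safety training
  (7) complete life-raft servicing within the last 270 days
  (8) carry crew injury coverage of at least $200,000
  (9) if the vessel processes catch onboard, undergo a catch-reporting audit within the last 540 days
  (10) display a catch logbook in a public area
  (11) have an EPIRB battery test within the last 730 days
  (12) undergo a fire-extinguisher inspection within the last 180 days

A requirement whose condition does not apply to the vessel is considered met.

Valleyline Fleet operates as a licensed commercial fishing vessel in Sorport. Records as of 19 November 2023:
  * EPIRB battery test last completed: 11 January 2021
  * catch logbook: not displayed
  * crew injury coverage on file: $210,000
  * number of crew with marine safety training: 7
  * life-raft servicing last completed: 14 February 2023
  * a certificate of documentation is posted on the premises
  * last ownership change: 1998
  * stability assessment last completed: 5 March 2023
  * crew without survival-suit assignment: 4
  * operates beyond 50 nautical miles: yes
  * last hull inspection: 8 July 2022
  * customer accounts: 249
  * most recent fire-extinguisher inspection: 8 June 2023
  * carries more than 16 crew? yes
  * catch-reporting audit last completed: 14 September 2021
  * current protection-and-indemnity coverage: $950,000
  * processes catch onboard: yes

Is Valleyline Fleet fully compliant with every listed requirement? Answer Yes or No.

1. condition 'carries more than 16 crew' holds; hull inspection 499 days ago vs limit 540 → met
2. certificate of documentation present → met
3. crew without survival-suit assignment 4 > 2 → not met
4. stability assessment 259 days ago vs limit 270 → met
5. condition 'operates beyond 50 nautical miles' holds; protection-and-indemnity coverage $950,000 ≥ $900,000 → met
6. crew with marine safety training 7 ≥ 6 → met
7. life-raft servicing 278 days ago vs limit 270 → not met
8. crew injury coverage $210,000 ≥ $200,000 → met
9. condition 'processes catch onboard' holds; catch-reporting audit 796 days ago vs limit 540 → not met
10. catch logbook absent → not met
11. EPIRB battery test 1042 days ago vs limit 730 → not met
12. fire-extinguisher inspection 164 days ago vs limit 180 → met
Not met: 3, 7, 9, 10, 11

No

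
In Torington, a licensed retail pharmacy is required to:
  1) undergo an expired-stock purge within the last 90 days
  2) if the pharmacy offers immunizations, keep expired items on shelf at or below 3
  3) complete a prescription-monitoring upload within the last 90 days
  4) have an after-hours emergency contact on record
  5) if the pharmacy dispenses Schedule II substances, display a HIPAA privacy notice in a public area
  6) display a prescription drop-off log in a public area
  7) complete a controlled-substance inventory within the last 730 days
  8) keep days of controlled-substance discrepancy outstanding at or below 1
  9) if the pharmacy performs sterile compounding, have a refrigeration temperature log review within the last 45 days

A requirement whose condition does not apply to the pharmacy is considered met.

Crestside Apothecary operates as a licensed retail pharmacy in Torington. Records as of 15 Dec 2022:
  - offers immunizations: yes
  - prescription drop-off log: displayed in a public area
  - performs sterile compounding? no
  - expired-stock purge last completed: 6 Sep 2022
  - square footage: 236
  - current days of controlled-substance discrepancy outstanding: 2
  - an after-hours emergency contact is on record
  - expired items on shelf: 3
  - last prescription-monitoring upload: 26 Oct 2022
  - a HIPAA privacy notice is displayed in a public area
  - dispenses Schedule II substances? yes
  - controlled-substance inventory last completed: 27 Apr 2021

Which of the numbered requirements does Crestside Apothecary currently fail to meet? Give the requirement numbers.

1, 8

1. expired-stock purge 100 days ago vs limit 90 → not met
2. condition 'offers immunizations' holds; expired items on shelf 3 ≤ 3 → met
3. prescription-monitoring upload 50 days ago vs limit 90 → met
4. after-hours emergency contact present → met
5. condition 'dispenses Schedule II substances' holds; HIPAA privacy notice present → met
6. prescription drop-off log present → met
7. controlled-substance inventory 597 days ago vs limit 730 → met
8. days of controlled-substance discrepancy outstanding 2 > 1 → not met
9. condition 'performs sterile compounding' does not hold → requirement n/a → met
Not met: 1, 8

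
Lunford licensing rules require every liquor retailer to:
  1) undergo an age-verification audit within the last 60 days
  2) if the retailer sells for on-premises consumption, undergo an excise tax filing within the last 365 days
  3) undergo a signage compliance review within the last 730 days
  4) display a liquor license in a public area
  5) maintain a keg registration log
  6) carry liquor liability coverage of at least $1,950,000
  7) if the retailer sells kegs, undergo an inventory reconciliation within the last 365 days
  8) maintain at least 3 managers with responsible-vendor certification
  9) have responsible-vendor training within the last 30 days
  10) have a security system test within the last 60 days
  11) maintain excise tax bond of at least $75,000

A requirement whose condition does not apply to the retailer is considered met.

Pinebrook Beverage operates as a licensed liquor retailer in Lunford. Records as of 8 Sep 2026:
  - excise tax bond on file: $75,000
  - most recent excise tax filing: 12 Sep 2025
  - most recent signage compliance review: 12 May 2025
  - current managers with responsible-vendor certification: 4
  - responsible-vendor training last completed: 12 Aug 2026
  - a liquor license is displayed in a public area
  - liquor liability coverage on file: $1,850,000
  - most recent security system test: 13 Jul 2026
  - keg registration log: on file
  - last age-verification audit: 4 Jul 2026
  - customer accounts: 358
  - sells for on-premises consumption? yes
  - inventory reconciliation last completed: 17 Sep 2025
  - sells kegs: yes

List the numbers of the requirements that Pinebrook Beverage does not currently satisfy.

1. age-verification audit 66 days ago vs limit 60 → not met
2. condition 'sells for on-premises consumption' holds; excise tax filing 361 days ago vs limit 365 → met
3. signage compliance review 484 days ago vs limit 730 → met
4. liquor license present → met
5. keg registration log present → met
6. liquor liability coverage $1,850,000 < $1,950,000 → not met
7. condition 'sells kegs' holds; inventory reconciliation 356 days ago vs limit 365 → met
8. managers with responsible-vendor certification 4 ≥ 3 → met
9. responsible-vendor training 27 days ago vs limit 30 → met
10. security system test 57 days ago vs limit 60 → met
11. excise tax bond $75,000 ≥ $75,000 → met
Not met: 1, 6

1, 6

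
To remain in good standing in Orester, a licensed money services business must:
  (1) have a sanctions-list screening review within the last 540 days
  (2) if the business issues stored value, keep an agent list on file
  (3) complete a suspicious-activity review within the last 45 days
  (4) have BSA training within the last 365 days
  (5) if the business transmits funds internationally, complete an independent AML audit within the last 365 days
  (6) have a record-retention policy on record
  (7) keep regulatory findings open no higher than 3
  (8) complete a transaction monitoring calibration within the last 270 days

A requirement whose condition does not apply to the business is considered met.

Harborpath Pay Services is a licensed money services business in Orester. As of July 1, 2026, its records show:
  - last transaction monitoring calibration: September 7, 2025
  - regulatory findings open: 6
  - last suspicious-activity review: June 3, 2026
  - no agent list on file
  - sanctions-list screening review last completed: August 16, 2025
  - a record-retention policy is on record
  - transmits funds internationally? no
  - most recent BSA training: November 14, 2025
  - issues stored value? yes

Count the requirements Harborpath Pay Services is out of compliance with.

3

1. sanctions-list screening review 319 days ago vs limit 540 → met
2. condition 'issues stored value' holds; agent list absent → not met
3. suspicious-activity review 28 days ago vs limit 45 → met
4. BSA training 229 days ago vs limit 365 → met
5. condition 'transmits funds internationally' does not hold → requirement n/a → met
6. record-retention policy present → met
7. regulatory findings open 6 > 3 → not met
8. transaction monitoring calibration 297 days ago vs limit 270 → not met
Not met: 3 of 8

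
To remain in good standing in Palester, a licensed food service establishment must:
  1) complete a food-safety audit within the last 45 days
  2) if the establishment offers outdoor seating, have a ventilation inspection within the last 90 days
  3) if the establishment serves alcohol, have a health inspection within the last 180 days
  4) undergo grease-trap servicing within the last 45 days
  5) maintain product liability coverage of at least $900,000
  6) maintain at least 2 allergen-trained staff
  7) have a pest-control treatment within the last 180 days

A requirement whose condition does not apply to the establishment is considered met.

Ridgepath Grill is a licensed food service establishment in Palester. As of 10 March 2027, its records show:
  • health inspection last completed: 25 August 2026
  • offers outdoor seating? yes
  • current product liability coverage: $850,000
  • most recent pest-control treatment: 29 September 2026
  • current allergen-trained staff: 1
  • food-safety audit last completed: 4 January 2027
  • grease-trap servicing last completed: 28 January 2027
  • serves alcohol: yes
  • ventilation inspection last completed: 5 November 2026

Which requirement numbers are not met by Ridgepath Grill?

1, 2, 3, 5, 6

1. food-safety audit 65 days ago vs limit 45 → not met
2. condition 'offers outdoor seating' holds; ventilation inspection 125 days ago vs limit 90 → not met
3. condition 'serves alcohol' holds; health inspection 197 days ago vs limit 180 → not met
4. grease-trap servicing 41 days ago vs limit 45 → met
5. product liability coverage $850,000 < $900,000 → not met
6. allergen-trained staff 1 < 2 → not met
7. pest-control treatment 162 days ago vs limit 180 → met
Not met: 1, 2, 3, 5, 6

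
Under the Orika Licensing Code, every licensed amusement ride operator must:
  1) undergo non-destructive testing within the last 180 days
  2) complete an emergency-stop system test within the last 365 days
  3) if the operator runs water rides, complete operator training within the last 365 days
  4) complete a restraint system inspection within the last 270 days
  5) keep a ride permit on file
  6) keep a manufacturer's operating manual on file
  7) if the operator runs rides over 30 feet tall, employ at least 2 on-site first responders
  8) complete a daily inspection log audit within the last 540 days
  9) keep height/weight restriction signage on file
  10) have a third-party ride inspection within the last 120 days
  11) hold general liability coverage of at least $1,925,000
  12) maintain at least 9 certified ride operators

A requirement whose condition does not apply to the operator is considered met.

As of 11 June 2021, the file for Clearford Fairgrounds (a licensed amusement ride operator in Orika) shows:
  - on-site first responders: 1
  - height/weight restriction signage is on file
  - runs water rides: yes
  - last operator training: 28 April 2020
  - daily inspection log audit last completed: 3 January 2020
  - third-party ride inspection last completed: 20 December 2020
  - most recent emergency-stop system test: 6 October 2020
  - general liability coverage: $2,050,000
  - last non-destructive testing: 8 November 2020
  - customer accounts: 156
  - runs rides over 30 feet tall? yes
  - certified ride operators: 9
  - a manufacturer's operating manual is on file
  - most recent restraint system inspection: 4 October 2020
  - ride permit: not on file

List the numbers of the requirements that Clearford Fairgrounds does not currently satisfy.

1, 3, 5, 7, 10

1. non-destructive testing 215 days ago vs limit 180 → not met
2. emergency-stop system test 248 days ago vs limit 365 → met
3. condition 'runs water rides' holds; operator training 409 days ago vs limit 365 → not met
4. restraint system inspection 250 days ago vs limit 270 → met
5. ride permit absent → not met
6. manufacturer's operating manual present → met
7. condition 'runs rides over 30 feet tall' holds; on-site first responders 1 < 2 → not met
8. daily inspection log audit 525 days ago vs limit 540 → met
9. height/weight restriction signage present → met
10. third-party ride inspection 173 days ago vs limit 120 → not met
11. general liability coverage $2,050,000 ≥ $1,925,000 → met
12. certified ride operators 9 ≥ 9 → met
Not met: 1, 3, 5, 7, 10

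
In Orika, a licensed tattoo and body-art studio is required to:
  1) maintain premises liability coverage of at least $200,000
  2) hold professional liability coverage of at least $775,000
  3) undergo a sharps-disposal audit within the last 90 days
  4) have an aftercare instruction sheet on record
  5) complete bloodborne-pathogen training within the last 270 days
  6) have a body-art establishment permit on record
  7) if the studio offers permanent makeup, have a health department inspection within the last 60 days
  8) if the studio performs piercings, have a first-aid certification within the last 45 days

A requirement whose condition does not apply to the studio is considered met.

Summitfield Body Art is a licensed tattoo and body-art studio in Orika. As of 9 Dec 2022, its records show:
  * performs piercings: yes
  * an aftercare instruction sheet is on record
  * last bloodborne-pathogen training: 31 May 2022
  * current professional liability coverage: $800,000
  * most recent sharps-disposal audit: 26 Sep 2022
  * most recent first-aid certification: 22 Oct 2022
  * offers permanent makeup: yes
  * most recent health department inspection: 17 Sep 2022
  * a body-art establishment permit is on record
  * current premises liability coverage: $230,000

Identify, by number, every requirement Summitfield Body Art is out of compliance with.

1. premises liability coverage $230,000 ≥ $200,000 → met
2. professional liability coverage $800,000 ≥ $775,000 → met
3. sharps-disposal audit 74 days ago vs limit 90 → met
4. aftercare instruction sheet present → met
5. bloodborne-pathogen training 192 days ago vs limit 270 → met
6. body-art establishment permit present → met
7. condition 'offers permanent makeup' holds; health department inspection 83 days ago vs limit 60 → not met
8. condition 'performs piercings' holds; first-aid certification 48 days ago vs limit 45 → not met
Not met: 7, 8

7, 8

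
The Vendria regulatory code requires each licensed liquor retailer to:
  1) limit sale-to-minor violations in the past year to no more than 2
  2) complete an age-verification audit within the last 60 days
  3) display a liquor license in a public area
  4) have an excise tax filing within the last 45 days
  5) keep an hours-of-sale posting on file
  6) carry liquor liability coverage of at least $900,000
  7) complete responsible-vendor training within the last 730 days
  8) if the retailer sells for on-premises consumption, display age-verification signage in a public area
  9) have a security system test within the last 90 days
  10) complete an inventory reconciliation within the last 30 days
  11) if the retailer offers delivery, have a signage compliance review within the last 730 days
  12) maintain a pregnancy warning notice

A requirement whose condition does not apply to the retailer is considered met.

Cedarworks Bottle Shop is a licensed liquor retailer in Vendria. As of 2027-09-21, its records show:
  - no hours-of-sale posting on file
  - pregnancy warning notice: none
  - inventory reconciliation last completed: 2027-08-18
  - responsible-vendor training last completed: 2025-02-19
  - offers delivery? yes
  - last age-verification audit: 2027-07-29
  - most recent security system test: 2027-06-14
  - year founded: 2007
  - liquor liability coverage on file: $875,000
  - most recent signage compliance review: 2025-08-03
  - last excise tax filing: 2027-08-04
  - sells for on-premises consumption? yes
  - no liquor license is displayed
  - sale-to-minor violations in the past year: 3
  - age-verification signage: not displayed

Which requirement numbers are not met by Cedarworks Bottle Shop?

1, 3, 4, 5, 6, 7, 8, 9, 10, 11, 12

1. sale-to-minor violations in the past year 3 > 2 → not met
2. age-verification audit 54 days ago vs limit 60 → met
3. liquor license absent → not met
4. excise tax filing 48 days ago vs limit 45 → not met
5. hours-of-sale posting absent → not met
6. liquor liability coverage $875,000 < $900,000 → not met
7. responsible-vendor training 944 days ago vs limit 730 → not met
8. condition 'sells for on-premises consumption' holds; age-verification signage absent → not met
9. security system test 99 days ago vs limit 90 → not met
10. inventory reconciliation 34 days ago vs limit 30 → not met
11. condition 'offers delivery' holds; signage compliance review 779 days ago vs limit 730 → not met
12. pregnancy warning notice absent → not met
Not met: 1, 3, 4, 5, 6, 7, 8, 9, 10, 11, 12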